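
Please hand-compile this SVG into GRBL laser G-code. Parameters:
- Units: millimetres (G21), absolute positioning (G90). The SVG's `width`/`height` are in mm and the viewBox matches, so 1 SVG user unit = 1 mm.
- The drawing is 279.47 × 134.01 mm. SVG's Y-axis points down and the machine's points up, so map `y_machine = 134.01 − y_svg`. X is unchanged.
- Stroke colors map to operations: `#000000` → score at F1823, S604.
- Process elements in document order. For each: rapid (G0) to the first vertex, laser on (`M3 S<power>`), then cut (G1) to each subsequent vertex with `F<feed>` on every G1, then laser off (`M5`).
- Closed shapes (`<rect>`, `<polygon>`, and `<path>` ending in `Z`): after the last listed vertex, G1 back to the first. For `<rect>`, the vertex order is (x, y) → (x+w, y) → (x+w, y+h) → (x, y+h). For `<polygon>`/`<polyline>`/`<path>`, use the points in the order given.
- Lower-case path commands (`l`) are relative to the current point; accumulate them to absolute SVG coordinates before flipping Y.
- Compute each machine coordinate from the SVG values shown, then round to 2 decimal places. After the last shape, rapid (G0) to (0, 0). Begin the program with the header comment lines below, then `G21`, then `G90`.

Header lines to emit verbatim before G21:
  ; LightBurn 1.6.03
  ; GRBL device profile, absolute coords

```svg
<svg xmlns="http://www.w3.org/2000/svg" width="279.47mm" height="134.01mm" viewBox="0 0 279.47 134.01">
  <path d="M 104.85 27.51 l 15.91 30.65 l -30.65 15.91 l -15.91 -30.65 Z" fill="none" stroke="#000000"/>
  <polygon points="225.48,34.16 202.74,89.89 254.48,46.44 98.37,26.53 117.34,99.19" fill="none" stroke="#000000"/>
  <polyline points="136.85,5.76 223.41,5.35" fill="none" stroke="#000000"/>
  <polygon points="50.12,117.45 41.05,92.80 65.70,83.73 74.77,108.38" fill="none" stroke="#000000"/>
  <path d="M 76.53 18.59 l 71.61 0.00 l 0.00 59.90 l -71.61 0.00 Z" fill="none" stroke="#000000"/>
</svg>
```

; LightBurn 1.6.03
; GRBL device profile, absolute coords
G21
G90
G0 X104.85 Y106.50
M3 S604
G1 X120.76 Y75.85 F1823
G1 X90.11 Y59.94 F1823
G1 X74.20 Y90.59 F1823
G1 X104.85 Y106.50 F1823
M5
G0 X225.48 Y99.85
M3 S604
G1 X202.74 Y44.12 F1823
G1 X254.48 Y87.57 F1823
G1 X98.37 Y107.48 F1823
G1 X117.34 Y34.82 F1823
G1 X225.48 Y99.85 F1823
M5
G0 X136.85 Y128.25
M3 S604
G1 X223.41 Y128.66 F1823
M5
G0 X50.12 Y16.56
M3 S604
G1 X41.05 Y41.21 F1823
G1 X65.70 Y50.28 F1823
G1 X74.77 Y25.63 F1823
G1 X50.12 Y16.56 F1823
M5
G0 X76.53 Y115.42
M3 S604
G1 X148.14 Y115.42 F1823
G1 X148.14 Y55.52 F1823
G1 X76.53 Y55.52 F1823
G1 X76.53 Y115.42 F1823
M5
G0 X0.00 Y0.00

viewBox `0 0 279.47 134.01` with mm width/height → 1 unit = 1 mm. Flip: y_m = 134.01 − y_svg.

**Shape 1** — `<path>` regular polygon, stroke `#000000` → score (S604, F1823). Machine vertices: (104.85,106.50) → (120.76,75.85) → (90.11,59.94) → (74.20,90.59) → (104.85,106.50). Closed: final G1 returns to the first vertex.

**Shape 2** — `<polygon>` closed polygon, stroke `#000000` → score (S604, F1823). Machine vertices: (225.48,99.85) → (202.74,44.12) → (254.48,87.57) → (98.37,107.48) → (117.34,34.82) → (225.48,99.85). Closed: final G1 returns to the first vertex.

**Shape 3** — `<polyline>` line segment, stroke `#000000` → score (S604, F1823). Machine vertices: (136.85,128.25) → (223.41,128.66). Open path.

**Shape 4** — `<polygon>` regular polygon, stroke `#000000` → score (S604, F1823). Machine vertices: (50.12,16.56) → (41.05,41.21) → (65.70,50.28) → (74.77,25.63) → (50.12,16.56). Closed: final G1 returns to the first vertex.

**Shape 5** — `<path>` rectangle, stroke `#000000` → score (S604, F1823). Machine vertices: (76.53,115.42) → (148.14,115.42) → (148.14,55.52) → (76.53,55.52) → (76.53,115.42). Closed: final G1 returns to the first vertex.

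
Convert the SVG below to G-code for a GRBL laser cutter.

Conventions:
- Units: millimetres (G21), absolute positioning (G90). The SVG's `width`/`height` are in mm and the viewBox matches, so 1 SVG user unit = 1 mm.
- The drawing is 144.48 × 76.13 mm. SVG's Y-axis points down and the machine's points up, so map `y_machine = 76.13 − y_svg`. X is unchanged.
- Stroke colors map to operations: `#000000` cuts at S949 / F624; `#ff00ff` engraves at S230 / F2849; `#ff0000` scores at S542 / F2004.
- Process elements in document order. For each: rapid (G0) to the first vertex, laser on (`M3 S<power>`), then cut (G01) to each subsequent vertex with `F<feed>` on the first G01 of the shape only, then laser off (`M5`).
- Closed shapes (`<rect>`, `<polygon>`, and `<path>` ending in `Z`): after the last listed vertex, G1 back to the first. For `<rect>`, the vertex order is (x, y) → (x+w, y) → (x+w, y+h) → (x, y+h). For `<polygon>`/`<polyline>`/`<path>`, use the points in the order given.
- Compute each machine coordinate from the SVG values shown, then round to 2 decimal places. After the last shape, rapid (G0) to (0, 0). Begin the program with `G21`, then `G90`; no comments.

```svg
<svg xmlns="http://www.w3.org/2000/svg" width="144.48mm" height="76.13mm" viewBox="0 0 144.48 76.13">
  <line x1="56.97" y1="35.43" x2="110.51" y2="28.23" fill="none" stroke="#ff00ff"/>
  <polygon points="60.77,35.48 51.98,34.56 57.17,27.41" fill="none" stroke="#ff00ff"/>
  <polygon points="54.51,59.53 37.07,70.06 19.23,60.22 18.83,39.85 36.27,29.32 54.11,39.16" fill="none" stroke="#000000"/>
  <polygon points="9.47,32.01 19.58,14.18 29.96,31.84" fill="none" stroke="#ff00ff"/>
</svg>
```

Since the viewBox matches the mm dimensions, user units are millimetres directly. The only transform is the Y-flip y_m = 76.13 − y_svg.

Shape 1 is a line segment drawn with `<line>`. Its stroke #ff00ff means engrave at S230, F2849. After flipping Y the toolpath is (56.97,40.70) → (110.51,47.90).

Shape 2 is a regular polygon drawn with `<polygon>`. Its stroke #ff00ff means engrave at S230, F2849. After flipping Y the toolpath is (60.77,40.65) → (51.98,41.57) → (57.17,48.72) → (60.77,40.65), returning to the start.

Shape 3 is a regular polygon drawn with `<polygon>`. Its stroke #000000 means cut at S949, F624. After flipping Y the toolpath is (54.51,16.60) → (37.07,6.07) → (19.23,15.91) → (18.83,36.28) → (36.27,46.81) → (54.11,36.97) → (54.51,16.60), returning to the start.

Shape 4 is a regular polygon drawn with `<polygon>`. Its stroke #ff00ff means engrave at S230, F2849. After flipping Y the toolpath is (9.47,44.12) → (19.58,61.95) → (29.96,44.29) → (9.47,44.12), returning to the start.

G21
G90
G0 X56.97 Y40.70
M3 S230
G01 X110.51 Y47.90 F2849
M5
G0 X60.77 Y40.65
M3 S230
G01 X51.98 Y41.57 F2849
G01 X57.17 Y48.72
G01 X60.77 Y40.65
M5
G0 X54.51 Y16.60
M3 S949
G01 X37.07 Y6.07 F624
G01 X19.23 Y15.91
G01 X18.83 Y36.28
G01 X36.27 Y46.81
G01 X54.11 Y36.97
G01 X54.51 Y16.60
M5
G0 X9.47 Y44.12
M3 S230
G01 X19.58 Y61.95 F2849
G01 X29.96 Y44.29
G01 X9.47 Y44.12
M5
G0 X0.00 Y0.00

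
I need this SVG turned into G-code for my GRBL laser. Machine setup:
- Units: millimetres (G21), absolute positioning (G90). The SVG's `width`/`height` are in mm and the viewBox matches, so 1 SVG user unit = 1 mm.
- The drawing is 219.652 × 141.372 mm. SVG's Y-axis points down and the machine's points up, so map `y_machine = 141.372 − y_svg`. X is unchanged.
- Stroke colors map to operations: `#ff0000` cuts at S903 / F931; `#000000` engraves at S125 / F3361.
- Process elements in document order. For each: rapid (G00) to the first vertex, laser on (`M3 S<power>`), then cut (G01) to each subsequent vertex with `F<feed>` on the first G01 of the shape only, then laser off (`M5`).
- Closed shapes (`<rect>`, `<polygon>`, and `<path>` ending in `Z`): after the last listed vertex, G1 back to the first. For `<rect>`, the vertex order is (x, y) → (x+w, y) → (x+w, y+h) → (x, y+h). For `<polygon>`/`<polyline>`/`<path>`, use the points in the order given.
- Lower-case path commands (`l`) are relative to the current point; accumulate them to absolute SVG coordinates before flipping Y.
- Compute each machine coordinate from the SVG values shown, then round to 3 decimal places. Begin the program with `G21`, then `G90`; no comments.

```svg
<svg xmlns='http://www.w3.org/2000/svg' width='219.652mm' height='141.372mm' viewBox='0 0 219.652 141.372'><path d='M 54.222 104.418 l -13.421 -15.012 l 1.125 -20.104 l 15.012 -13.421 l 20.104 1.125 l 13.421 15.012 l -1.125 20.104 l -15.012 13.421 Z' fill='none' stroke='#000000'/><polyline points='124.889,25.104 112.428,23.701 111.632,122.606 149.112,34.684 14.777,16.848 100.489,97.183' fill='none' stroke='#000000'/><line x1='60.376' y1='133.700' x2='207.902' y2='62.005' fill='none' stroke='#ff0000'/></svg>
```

1 u = 1 mm; y_m = 141.372 − y.

[1] `<path>` regular polygon, #000000→engrave S125 F3361: (54.222,36.954) → (40.801,51.966) → (41.926,72.070) → (56.938,85.491) → (77.042,84.366) → (90.463,69.354) → (89.338,49.250) → (74.326,35.829) → (54.222,36.954) (closed)

[2] `<polyline>` open polyline, #000000→engrave S125 F3361: (124.889,116.268) → (112.428,117.671) → (111.632,18.766) → (149.112,106.688) → (14.777,124.524) → (100.489,44.189)

[3] `<line>` line segment, #ff0000→cut S903 F931: (60.376,7.672) → (207.902,79.367)

G21
G90
G00 X54.222 Y36.954
M3 S125
G01 X40.801 Y51.966 F3361
G01 X41.926 Y72.070
G01 X56.938 Y85.491
G01 X77.042 Y84.366
G01 X90.463 Y69.354
G01 X89.338 Y49.250
G01 X74.326 Y35.829
G01 X54.222 Y36.954
M5
G00 X124.889 Y116.268
M3 S125
G01 X112.428 Y117.671 F3361
G01 X111.632 Y18.766
G01 X149.112 Y106.688
G01 X14.777 Y124.524
G01 X100.489 Y44.189
M5
G00 X60.376 Y7.672
M3 S903
G01 X207.902 Y79.367 F931
M5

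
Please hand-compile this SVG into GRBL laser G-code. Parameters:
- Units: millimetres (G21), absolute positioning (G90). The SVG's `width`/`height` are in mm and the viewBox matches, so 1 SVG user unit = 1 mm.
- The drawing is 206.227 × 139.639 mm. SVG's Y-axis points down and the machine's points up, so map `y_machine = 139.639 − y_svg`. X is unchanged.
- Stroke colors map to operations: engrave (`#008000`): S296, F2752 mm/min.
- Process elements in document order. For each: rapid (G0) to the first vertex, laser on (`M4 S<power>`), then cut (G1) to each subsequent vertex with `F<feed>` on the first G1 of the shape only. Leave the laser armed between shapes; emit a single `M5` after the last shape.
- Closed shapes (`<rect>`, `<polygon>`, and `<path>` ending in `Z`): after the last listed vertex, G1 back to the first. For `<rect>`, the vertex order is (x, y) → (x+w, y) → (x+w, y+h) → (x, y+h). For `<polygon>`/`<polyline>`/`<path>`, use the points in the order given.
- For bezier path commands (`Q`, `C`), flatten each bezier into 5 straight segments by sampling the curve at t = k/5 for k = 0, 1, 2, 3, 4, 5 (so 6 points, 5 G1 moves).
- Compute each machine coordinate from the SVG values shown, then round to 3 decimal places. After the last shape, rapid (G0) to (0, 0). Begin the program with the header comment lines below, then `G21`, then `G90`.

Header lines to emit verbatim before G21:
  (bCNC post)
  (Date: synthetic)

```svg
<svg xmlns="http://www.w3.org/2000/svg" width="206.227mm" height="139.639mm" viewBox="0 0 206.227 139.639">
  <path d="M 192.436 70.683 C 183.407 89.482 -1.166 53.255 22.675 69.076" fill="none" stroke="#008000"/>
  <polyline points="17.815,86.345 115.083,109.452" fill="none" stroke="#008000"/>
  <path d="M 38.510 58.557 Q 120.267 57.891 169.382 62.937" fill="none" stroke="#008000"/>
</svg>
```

(bCNC post)
(Date: synthetic)
G21
G90
G0 X192.436 Y68.956
M4 S296
G1 X169.025 Y63.423 F2752
G1 X121.913 Y65.957
G1 X69.531 Y71.418
G1 X30.308 Y74.666
G1 X22.675 Y70.563
G0 X17.815 Y53.294
M4 S296
G1 X115.083 Y30.187 F2752
G0 X38.510 Y81.082
M4 S296
G1 X69.907 Y81.120 F2752
G1 X98.693 Y80.701
G1 X124.867 Y79.825
G1 X148.430 Y78.492
G1 X169.382 Y76.702
M5
G0 X0.000 Y0.000

1 u = 1 mm; y_m = 139.639 − y.

[1] `<path>` cubic bezier, #008000→engrave S296 F2752: (192.436,68.956) → (169.025,63.423) → (121.913,65.957) → (69.531,71.418) → (30.308,74.666) → (22.675,70.563)

[2] `<polyline>` line segment, #008000→engrave S296 F2752: (17.815,53.294) → (115.083,30.187)

[3] `<path>` quadratic bezier, #008000→engrave S296 F2752: (38.510,81.082) → (69.907,81.120) → (98.693,80.701) → (124.867,79.825) → (148.430,78.492) → (169.382,76.702)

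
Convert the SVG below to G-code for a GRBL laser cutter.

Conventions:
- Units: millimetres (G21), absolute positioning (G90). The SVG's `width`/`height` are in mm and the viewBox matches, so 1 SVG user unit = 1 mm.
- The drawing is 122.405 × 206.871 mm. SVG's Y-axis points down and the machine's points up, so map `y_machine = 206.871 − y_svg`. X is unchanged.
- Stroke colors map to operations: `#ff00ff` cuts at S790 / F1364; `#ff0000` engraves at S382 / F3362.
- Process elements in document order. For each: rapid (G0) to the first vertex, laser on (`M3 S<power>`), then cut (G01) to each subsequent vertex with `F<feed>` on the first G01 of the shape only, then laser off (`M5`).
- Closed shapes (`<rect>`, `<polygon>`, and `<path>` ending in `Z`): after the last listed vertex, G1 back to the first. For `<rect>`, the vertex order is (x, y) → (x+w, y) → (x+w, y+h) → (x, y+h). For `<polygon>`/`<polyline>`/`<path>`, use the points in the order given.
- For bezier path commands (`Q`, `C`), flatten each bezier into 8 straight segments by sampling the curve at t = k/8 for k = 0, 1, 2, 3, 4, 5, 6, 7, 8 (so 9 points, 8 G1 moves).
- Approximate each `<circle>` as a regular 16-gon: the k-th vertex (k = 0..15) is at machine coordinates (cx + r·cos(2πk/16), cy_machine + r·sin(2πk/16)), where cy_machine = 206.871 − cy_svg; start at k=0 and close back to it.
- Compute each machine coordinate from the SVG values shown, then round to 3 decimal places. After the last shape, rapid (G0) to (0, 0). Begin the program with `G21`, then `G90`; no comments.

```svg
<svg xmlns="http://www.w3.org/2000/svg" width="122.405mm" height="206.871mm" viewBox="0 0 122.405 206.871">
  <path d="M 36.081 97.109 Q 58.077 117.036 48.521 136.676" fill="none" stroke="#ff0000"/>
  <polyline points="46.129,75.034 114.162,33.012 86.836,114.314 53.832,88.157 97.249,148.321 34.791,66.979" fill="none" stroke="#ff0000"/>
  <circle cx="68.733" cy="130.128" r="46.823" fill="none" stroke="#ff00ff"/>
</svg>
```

Since the viewBox matches the mm dimensions, user units are millimetres directly. The only transform is the Y-flip y_m = 206.871 − y_svg.

Shape 1 is a quadratic bezier drawn with `<path>`. Its stroke #ff0000 means engrave at S382, F3362. After flipping Y the toolpath is (36.081,109.762) → (41.087,104.785) → (45.107,99.816) → (48.141,94.857) → (50.189,89.907) → (51.251,84.965) → (51.327,80.033) → (50.417,75.109) → (48.521,70.195).

Shape 2 is a open polyline drawn with `<polyline>`. Its stroke #ff0000 means engrave at S382, F3362. After flipping Y the toolpath is (46.129,131.837) → (114.162,173.859) → (86.836,92.557) → (53.832,118.714) → (97.249,58.550) → (34.791,139.892).

Shape 3 is a circle drawn with `<circle>`. Its stroke #ff00ff means cut at S790, F1364. After flipping Y the toolpath is (115.556,76.743) → (111.992,94.661) → (101.842,109.852) → (86.651,120.002) → (68.733,123.566) → (50.815,120.002) → (35.624,109.852) → (25.474,94.661) → (21.910,76.743) → (25.474,58.825) → (35.624,43.634) → (50.815,33.484) → (68.733,29.920) → (86.651,33.484) → (101.842,43.634) → (111.992,58.825) → (115.556,76.743), returning to the start.

G21
G90
G0 X36.081 Y109.762
M3 S382
G01 X41.087 Y104.785 F3362
G01 X45.107 Y99.816
G01 X48.141 Y94.857
G01 X50.189 Y89.907
G01 X51.251 Y84.965
G01 X51.327 Y80.033
G01 X50.417 Y75.109
G01 X48.521 Y70.195
M5
G0 X46.129 Y131.837
M3 S382
G01 X114.162 Y173.859 F3362
G01 X86.836 Y92.557
G01 X53.832 Y118.714
G01 X97.249 Y58.550
G01 X34.791 Y139.892
M5
G0 X115.556 Y76.743
M3 S790
G01 X111.992 Y94.661 F1364
G01 X101.842 Y109.852
G01 X86.651 Y120.002
G01 X68.733 Y123.566
G01 X50.815 Y120.002
G01 X35.624 Y109.852
G01 X25.474 Y94.661
G01 X21.910 Y76.743
G01 X25.474 Y58.825
G01 X35.624 Y43.634
G01 X50.815 Y33.484
G01 X68.733 Y29.920
G01 X86.651 Y33.484
G01 X101.842 Y43.634
G01 X111.992 Y58.825
G01 X115.556 Y76.743
M5
G0 X0.000 Y0.000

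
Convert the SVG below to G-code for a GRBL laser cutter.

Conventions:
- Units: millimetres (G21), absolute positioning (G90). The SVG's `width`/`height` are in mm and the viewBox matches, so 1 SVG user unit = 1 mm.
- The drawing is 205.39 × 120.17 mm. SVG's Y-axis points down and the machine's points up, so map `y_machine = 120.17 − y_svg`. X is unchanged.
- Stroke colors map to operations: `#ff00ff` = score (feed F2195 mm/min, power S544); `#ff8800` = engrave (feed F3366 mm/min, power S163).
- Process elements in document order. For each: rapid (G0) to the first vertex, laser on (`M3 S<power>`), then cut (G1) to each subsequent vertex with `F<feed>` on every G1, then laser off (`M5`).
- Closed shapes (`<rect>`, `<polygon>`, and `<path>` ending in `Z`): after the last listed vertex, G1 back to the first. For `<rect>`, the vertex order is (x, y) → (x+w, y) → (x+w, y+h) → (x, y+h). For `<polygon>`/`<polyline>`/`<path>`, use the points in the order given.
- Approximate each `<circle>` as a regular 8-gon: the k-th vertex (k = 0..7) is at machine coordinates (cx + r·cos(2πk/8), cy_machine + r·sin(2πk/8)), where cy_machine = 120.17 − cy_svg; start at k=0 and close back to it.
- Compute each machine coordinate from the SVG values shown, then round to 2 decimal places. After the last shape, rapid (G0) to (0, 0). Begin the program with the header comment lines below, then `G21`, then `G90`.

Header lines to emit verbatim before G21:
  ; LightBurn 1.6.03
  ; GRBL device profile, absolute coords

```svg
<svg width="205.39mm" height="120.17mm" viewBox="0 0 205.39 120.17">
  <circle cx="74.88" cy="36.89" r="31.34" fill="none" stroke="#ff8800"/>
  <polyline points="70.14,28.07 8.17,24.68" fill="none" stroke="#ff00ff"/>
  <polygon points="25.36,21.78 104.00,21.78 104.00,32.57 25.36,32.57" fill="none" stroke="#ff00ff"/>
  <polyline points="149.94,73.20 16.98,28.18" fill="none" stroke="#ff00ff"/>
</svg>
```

; LightBurn 1.6.03
; GRBL device profile, absolute coords
G21
G90
G0 X106.22 Y83.28
M3 S163
G1 X97.04 Y105.44 F3366
G1 X74.88 Y114.62 F3366
G1 X52.72 Y105.44 F3366
G1 X43.54 Y83.28 F3366
G1 X52.72 Y61.12 F3366
G1 X74.88 Y51.94 F3366
G1 X97.04 Y61.12 F3366
G1 X106.22 Y83.28 F3366
M5
G0 X70.14 Y92.10
M3 S544
G1 X8.17 Y95.49 F2195
M5
G0 X25.36 Y98.39
M3 S544
G1 X104.00 Y98.39 F2195
G1 X104.00 Y87.60 F2195
G1 X25.36 Y87.60 F2195
G1 X25.36 Y98.39 F2195
M5
G0 X149.94 Y46.97
M3 S544
G1 X16.98 Y91.99 F2195
M5
G0 X0.00 Y0.00

viewBox `0 0 205.39 120.17` with mm width/height → 1 unit = 1 mm. Flip: y_m = 120.17 − y_svg.

**Shape 1** — `<circle>` circle, stroke `#ff8800` → engrave (S163, F3366). Machine vertices: (106.22,83.28) → (97.04,105.44) → (74.88,114.62) → (52.72,105.44) → (43.54,83.28) → (52.72,61.12) → (74.88,51.94) → (97.04,61.12) → (106.22,83.28). Closed: final G1 returns to the first vertex.

**Shape 2** — `<polyline>` line segment, stroke `#ff00ff` → score (S544, F2195). Machine vertices: (70.14,92.10) → (8.17,95.49). Open path.

**Shape 3** — `<polygon>` rectangle, stroke `#ff00ff` → score (S544, F2195). Machine vertices: (25.36,98.39) → (104.00,98.39) → (104.00,87.60) → (25.36,87.60) → (25.36,98.39). Closed: final G1 returns to the first vertex.

**Shape 4** — `<polyline>` line segment, stroke `#ff00ff` → score (S544, F2195). Machine vertices: (149.94,46.97) → (16.98,91.99). Open path.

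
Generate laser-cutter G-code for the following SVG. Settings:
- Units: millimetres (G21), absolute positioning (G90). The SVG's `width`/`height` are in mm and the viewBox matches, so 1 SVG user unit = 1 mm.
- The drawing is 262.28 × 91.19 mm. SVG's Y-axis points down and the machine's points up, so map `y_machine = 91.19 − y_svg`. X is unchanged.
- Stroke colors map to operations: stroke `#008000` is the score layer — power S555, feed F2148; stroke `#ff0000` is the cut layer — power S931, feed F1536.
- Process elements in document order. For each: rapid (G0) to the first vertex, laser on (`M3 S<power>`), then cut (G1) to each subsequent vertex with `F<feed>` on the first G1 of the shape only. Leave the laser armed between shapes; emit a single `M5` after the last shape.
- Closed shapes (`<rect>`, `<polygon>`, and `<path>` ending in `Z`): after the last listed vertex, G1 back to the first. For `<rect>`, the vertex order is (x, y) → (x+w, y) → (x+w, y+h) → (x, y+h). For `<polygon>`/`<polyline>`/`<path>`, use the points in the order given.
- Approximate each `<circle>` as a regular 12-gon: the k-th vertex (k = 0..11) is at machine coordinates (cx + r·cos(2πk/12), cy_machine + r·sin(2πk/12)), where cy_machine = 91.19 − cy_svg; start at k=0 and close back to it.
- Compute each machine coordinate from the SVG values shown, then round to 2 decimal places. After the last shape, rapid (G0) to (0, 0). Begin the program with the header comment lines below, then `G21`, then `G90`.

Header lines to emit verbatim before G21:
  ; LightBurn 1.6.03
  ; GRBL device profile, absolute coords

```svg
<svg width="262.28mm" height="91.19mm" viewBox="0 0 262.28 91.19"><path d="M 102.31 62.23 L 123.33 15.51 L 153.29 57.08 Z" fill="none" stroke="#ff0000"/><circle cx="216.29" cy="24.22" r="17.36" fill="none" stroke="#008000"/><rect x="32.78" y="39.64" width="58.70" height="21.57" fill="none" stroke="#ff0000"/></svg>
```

; LightBurn 1.6.03
; GRBL device profile, absolute coords
G21
G90
G0 X102.31 Y28.96
M3 S931
G1 X123.33 Y75.68 F1536
G1 X153.29 Y34.11
G1 X102.31 Y28.96
G0 X233.65 Y66.97
M3 S555
G1 X231.32 Y75.65 F2148
G1 X224.97 Y82.00
G1 X216.29 Y84.33
G1 X207.61 Y82.00
G1 X201.26 Y75.65
G1 X198.93 Y66.97
G1 X201.26 Y58.29
G1 X207.61 Y51.94
G1 X216.29 Y49.61
G1 X224.97 Y51.94
G1 X231.32 Y58.29
G1 X233.65 Y66.97
G0 X32.78 Y51.55
M3 S931
G1 X91.48 Y51.55 F1536
G1 X91.48 Y29.98
G1 X32.78 Y29.98
G1 X32.78 Y51.55
M5
G0 X0.00 Y0.00

viewBox `0 0 262.28 91.19` with mm width/height → 1 unit = 1 mm. Flip: y_m = 91.19 − y_svg.

**Shape 1** — `<path>` regular polygon, stroke `#ff0000` → cut (S931, F1536). Machine vertices: (102.31,28.96) → (123.33,75.68) → (153.29,34.11) → (102.31,28.96). Closed: final G1 returns to the first vertex.

**Shape 2** — `<circle>` circle, stroke `#008000` → score (S555, F2148). Machine vertices: (233.65,66.97) → (231.32,75.65) → (224.97,82.00) → (216.29,84.33) → (207.61,82.00) → (201.26,75.65) → (198.93,66.97) → (201.26,58.29) → (207.61,51.94) → (216.29,49.61) → (224.97,51.94) → (231.32,58.29) → (233.65,66.97). Closed: final G1 returns to the first vertex.

**Shape 3** — `<rect>` rectangle, stroke `#ff0000` → cut (S931, F1536). Machine vertices: (32.78,51.55) → (91.48,51.55) → (91.48,29.98) → (32.78,29.98) → (32.78,51.55). Closed: final G1 returns to the first vertex.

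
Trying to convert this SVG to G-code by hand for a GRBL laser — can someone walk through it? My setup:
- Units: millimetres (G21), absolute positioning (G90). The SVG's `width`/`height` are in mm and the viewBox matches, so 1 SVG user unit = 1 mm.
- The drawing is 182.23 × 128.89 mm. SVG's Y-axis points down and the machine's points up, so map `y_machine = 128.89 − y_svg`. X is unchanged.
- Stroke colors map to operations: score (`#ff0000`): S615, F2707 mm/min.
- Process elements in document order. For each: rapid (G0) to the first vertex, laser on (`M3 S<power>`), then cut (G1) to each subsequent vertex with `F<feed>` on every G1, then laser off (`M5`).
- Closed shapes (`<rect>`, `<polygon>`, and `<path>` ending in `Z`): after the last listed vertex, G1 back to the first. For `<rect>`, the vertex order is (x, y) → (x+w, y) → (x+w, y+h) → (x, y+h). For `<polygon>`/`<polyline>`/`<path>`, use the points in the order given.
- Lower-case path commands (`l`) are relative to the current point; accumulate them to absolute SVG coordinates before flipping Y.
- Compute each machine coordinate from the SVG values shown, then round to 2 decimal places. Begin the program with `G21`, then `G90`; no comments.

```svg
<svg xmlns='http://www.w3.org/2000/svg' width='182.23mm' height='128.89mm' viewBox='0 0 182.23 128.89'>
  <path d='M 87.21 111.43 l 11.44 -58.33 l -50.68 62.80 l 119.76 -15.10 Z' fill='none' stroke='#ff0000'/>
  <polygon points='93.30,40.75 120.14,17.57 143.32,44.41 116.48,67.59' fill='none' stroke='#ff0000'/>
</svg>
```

G21
G90
G0 X87.21 Y17.46
M3 S615
G1 X98.65 Y75.79 F2707
G1 X47.97 Y12.99 F2707
G1 X167.73 Y28.09 F2707
G1 X87.21 Y17.46 F2707
M5
G0 X93.30 Y88.14
M3 S615
G1 X120.14 Y111.32 F2707
G1 X143.32 Y84.48 F2707
G1 X116.48 Y61.30 F2707
G1 X93.30 Y88.14 F2707
M5

viewBox `0 0 182.23 128.89` with mm width/height → 1 unit = 1 mm. Flip: y_m = 128.89 − y_svg.

**Shape 1** — `<path>` closed polygon, stroke `#ff0000` → score (S615, F2707). Machine vertices: (87.21,17.46) → (98.65,75.79) → (47.97,12.99) → (167.73,28.09) → (87.21,17.46). Closed: final G1 returns to the first vertex.

**Shape 2** — `<polygon>` regular polygon, stroke `#ff0000` → score (S615, F2707). Machine vertices: (93.30,88.14) → (120.14,111.32) → (143.32,84.48) → (116.48,61.30) → (93.30,88.14). Closed: final G1 returns to the first vertex.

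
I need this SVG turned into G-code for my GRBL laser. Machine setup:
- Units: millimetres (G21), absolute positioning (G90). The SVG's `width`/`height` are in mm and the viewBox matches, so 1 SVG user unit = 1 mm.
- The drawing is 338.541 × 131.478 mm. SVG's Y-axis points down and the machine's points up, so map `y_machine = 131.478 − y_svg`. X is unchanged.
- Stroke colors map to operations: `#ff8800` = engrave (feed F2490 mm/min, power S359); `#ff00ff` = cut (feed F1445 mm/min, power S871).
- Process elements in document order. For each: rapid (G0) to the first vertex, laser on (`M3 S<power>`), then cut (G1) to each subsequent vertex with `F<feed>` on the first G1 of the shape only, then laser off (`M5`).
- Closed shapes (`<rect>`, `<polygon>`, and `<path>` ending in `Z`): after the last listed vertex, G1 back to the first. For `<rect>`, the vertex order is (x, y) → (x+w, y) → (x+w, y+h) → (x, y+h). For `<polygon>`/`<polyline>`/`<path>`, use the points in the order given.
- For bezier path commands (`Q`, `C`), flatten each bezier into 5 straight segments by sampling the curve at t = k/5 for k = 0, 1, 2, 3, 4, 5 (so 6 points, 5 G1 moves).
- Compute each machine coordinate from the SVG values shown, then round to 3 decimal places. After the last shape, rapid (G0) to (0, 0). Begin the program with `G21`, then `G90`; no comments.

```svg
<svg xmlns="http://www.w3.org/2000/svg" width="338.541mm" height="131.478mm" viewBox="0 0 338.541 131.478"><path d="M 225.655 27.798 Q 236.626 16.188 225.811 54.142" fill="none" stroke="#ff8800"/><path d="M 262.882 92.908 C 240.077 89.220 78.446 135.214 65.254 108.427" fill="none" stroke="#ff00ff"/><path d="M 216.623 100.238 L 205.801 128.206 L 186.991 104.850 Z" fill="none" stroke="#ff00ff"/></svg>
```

1 u = 1 mm; y_m = 131.478 − y.

[1] `<path>` quadratic bezier, #ff8800→engrave S359 F2490: (225.655,103.680) → (229.172,106.341) → (230.946,105.038) → (230.977,99.769) → (229.266,90.535) → (225.811,77.336)

[2] `<path>` cubic bezier, #ff00ff→cut S871 F1445: (262.882,38.570) → (234.838,35.801) → (187.264,26.986) → (133.950,18.004) → (88.684,14.733) → (65.254,23.051)

[3] `<path>` regular polygon, #ff00ff→cut S871 F1445: (216.623,31.240) → (205.801,3.272) → (186.991,26.628) → (216.623,31.240) (closed)

G21
G90
G0 X225.655 Y103.680
M3 S359
G1 X229.172 Y106.341 F2490
G1 X230.946 Y105.038
G1 X230.977 Y99.769
G1 X229.266 Y90.535
G1 X225.811 Y77.336
M5
G0 X262.882 Y38.570
M3 S871
G1 X234.838 Y35.801 F1445
G1 X187.264 Y26.986
G1 X133.950 Y18.004
G1 X88.684 Y14.733
G1 X65.254 Y23.051
M5
G0 X216.623 Y31.240
M3 S871
G1 X205.801 Y3.272 F1445
G1 X186.991 Y26.628
G1 X216.623 Y31.240
M5
G0 X0.000 Y0.000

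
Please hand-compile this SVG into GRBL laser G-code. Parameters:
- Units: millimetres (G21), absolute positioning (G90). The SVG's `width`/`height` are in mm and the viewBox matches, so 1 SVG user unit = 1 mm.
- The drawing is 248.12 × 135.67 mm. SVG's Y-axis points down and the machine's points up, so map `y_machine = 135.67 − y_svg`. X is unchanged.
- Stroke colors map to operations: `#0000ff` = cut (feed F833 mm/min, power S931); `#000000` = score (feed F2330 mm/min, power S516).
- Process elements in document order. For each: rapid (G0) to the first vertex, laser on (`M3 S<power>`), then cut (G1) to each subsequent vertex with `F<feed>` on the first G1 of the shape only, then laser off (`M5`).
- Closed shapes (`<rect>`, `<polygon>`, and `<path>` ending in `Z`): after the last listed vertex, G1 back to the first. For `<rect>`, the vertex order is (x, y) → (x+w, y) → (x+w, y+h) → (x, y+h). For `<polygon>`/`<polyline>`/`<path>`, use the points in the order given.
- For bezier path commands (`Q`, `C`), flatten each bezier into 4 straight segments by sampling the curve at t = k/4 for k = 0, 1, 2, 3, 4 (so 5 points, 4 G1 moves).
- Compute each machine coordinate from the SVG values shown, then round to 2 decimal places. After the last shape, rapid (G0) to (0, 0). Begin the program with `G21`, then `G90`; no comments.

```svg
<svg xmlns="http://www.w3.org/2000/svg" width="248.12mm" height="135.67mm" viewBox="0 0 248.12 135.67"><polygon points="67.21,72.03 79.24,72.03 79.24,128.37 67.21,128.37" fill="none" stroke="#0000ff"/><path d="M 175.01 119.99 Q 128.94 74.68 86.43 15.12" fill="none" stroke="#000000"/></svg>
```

viewBox `0 0 248.12 135.67` with mm width/height → 1 unit = 1 mm. Flip: y_m = 135.67 − y_svg.

**Shape 1** — `<polygon>` rectangle, stroke `#0000ff` → cut (S931, F833). Machine vertices: (67.21,63.64) → (79.24,63.64) → (79.24,7.30) → (67.21,7.30) → (67.21,63.64). Closed: final G1 returns to the first vertex.

**Shape 2** — `<path>` quadratic bezier, stroke `#000000` → score (S516, F2330). Control points (SVG): P0=(175.01,119.99), P1=(128.94,74.68), P2=(86.43,15.12); sampled at t=k/4. Machine vertices: (175.01,15.68) → (152.20,39.23) → (129.83,64.55) → (107.91,91.66) → (86.43,120.55). Open path.

G21
G90
G0 X67.21 Y63.64
M3 S931
G1 X79.24 Y63.64 F833
G1 X79.24 Y7.30
G1 X67.21 Y7.30
G1 X67.21 Y63.64
M5
G0 X175.01 Y15.68
M3 S516
G1 X152.20 Y39.23 F2330
G1 X129.83 Y64.55
G1 X107.91 Y91.66
G1 X86.43 Y120.55
M5
G0 X0.00 Y0.00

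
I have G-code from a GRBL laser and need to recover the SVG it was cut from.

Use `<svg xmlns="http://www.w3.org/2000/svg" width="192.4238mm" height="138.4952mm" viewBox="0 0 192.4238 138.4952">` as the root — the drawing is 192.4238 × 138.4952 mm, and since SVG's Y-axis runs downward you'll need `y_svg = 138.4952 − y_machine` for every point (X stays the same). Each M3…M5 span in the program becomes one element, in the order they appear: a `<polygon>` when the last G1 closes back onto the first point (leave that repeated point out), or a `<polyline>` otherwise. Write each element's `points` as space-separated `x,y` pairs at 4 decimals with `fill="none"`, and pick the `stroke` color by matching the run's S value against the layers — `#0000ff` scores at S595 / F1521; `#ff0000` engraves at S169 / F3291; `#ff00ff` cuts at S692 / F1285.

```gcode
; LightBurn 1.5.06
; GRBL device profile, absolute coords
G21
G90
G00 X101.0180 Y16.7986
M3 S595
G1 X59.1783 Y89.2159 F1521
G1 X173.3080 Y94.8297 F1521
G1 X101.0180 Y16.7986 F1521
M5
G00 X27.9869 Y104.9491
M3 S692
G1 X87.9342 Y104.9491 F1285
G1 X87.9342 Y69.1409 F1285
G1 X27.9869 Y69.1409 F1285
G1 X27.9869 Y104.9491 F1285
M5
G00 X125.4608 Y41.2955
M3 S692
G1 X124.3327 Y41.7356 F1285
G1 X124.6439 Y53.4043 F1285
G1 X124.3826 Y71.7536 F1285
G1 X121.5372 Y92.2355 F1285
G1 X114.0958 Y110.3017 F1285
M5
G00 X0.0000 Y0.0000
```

Each laser-on run becomes one SVG element. Flip Y back into SVG space with y_svg = 138.4952 − y_machine.

Run 1: S595 ⇒ score layer `#0000ff`. The run returns to its start, so emit a `<polygon>` with points (Y-flipped): 101.0180,121.6966 59.1783,49.2793 173.3080,43.6655.

Run 2: power S692 maps to stroke `#ff00ff` (cut). The run returns to its start, so emit a `<polygon>` with points (Y-flipped): 27.9869,33.5461 87.9342,33.5461 87.9342,69.3543 27.9869,69.3543.

Run 3: the run's S692 means `#ff00ff` (cut). The run is open, so emit a `<polyline>` with points (Y-flipped): 125.4608,97.1997 124.3327,96.7596 124.6439,85.0909 124.3826,66.7416 121.5372,46.2597 114.0958,28.1935.

<svg xmlns="http://www.w3.org/2000/svg" width="192.4238mm" height="138.4952mm" viewBox="0 0 192.4238 138.4952">
  <polygon points="101.0180,121.6966 59.1783,49.2793 173.3080,43.6655" fill="none" stroke="#0000ff"/>
  <polygon points="27.9869,33.5461 87.9342,33.5461 87.9342,69.3543 27.9869,69.3543" fill="none" stroke="#ff00ff"/>
  <polyline points="125.4608,97.1997 124.3327,96.7596 124.6439,85.0909 124.3826,66.7416 121.5372,46.2597 114.0958,28.1935" fill="none" stroke="#ff00ff"/>
</svg>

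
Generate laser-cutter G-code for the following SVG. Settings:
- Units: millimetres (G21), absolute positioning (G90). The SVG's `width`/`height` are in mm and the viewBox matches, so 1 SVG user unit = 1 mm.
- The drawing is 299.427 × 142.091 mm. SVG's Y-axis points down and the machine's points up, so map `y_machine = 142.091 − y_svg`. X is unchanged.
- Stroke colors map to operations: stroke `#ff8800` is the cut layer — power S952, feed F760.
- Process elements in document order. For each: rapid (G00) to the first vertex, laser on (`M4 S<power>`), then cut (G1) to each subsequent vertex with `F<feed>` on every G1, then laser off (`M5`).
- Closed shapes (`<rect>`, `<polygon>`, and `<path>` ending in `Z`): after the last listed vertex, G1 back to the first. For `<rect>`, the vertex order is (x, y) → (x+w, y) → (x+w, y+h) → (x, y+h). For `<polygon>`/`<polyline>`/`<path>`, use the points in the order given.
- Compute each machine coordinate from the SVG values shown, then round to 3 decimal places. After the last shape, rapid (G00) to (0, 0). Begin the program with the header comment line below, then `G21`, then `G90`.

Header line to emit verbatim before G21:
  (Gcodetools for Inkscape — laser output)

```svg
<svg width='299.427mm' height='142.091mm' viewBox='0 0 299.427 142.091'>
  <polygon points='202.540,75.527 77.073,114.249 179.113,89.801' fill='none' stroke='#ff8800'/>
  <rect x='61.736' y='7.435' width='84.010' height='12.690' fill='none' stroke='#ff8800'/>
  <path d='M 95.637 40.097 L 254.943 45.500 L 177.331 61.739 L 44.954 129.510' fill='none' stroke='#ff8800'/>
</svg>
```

(Gcodetools for Inkscape — laser output)
G21
G90
G00 X202.540 Y66.564
M4 S952
G1 X77.073 Y27.842 F760
G1 X179.113 Y52.290 F760
G1 X202.540 Y66.564 F760
M5
G00 X61.736 Y134.656
M4 S952
G1 X145.746 Y134.656 F760
G1 X145.746 Y121.966 F760
G1 X61.736 Y121.966 F760
G1 X61.736 Y134.656 F760
M5
G00 X95.637 Y101.994
M4 S952
G1 X254.943 Y96.591 F760
G1 X177.331 Y80.352 F760
G1 X44.954 Y12.581 F760
M5
G00 X0.000 Y0.000

1 u = 1 mm; y_m = 142.091 − y.

[1] `<polygon>` closed polygon, #ff8800→cut S952 F760: (202.540,66.564) → (77.073,27.842) → (179.113,52.290) → (202.540,66.564) (closed)

[2] `<rect>` rectangle, #ff8800→cut S952 F760: (61.736,134.656) → (145.746,134.656) → (145.746,121.966) → (61.736,121.966) → (61.736,134.656) (closed)

[3] `<path>` open polyline, #ff8800→cut S952 F760: (95.637,101.994) → (254.943,96.591) → (177.331,80.352) → (44.954,12.581)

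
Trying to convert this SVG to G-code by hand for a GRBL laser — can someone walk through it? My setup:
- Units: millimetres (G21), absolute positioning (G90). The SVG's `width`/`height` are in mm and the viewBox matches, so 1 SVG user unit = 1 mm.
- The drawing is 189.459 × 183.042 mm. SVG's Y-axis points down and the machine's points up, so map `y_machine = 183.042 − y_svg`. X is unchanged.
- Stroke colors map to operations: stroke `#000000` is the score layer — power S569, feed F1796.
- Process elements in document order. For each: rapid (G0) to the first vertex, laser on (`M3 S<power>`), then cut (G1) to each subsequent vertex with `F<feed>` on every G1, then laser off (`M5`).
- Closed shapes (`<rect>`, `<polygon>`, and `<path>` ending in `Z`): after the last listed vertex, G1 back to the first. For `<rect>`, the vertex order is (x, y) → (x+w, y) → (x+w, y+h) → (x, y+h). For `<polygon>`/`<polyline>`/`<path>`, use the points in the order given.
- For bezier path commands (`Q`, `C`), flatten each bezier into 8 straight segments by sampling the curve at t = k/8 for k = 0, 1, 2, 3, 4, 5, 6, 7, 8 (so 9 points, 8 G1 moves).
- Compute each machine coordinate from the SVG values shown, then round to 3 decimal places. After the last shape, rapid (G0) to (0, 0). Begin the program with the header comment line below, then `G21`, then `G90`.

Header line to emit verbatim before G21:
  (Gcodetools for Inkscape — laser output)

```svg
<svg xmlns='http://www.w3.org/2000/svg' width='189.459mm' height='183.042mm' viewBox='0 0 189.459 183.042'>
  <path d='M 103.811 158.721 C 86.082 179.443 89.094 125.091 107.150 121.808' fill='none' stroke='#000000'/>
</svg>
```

(Gcodetools for Inkscape — laser output)
G21
G90
G0 X103.811 Y24.321
M3 S569
G1 X98.124 Y19.823 F1796
G1 X94.314 Y20.885 F1796
G1 X92.316 Y26.029 F1796
G1 X92.061 Y33.776 F1796
G1 X93.484 Y42.648 F1796
G1 X96.518 Y51.167 F1796
G1 X101.095 Y57.855 F1796
G1 X107.150 Y61.234 F1796
M5
G0 X0.000 Y0.000

1 u = 1 mm; y_m = 183.042 − y.

[1] `<path>` cubic bezier, #000000→score S569 F1796: (103.811,24.321) → (98.124,19.823) → (94.314,20.885) → (92.316,26.029) → (92.061,33.776) → (93.484,42.648) → (96.518,51.167) → (101.095,57.855) → (107.150,61.234)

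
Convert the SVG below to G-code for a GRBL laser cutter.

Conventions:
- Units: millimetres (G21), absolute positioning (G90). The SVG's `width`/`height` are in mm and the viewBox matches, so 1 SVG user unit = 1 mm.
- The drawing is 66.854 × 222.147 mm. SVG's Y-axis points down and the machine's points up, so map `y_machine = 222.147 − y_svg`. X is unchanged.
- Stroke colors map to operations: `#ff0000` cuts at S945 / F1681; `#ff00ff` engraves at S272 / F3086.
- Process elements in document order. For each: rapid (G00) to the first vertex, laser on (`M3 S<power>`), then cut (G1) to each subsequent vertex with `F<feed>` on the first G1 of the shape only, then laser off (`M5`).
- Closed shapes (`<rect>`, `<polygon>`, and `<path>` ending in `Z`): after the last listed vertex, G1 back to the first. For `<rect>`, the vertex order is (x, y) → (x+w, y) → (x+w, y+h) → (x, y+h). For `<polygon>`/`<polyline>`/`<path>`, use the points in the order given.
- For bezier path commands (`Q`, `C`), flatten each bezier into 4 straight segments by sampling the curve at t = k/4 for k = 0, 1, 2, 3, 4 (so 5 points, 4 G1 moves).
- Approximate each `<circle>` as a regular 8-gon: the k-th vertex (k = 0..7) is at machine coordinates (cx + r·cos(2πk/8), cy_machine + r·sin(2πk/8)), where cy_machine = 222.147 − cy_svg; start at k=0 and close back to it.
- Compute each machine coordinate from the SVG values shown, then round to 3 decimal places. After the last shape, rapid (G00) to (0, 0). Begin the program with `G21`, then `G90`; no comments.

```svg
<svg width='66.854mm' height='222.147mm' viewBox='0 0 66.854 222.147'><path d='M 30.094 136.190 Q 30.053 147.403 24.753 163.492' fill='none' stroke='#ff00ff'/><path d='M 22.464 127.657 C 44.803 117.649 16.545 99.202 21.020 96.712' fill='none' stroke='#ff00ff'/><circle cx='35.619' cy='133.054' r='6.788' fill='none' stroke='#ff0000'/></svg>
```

1 u = 1 mm; y_m = 222.147 − y.

[1] `<path>` quadratic bezier, #ff00ff→engrave S272 F3086: (30.094,85.957) → (29.745,80.046) → (28.738,73.525) → (27.074,66.395) → (24.753,58.655)

[2] `<path>` cubic bezier, #ff00ff→engrave S272 F3086: (22.464,94.490) → (31.033,103.197) → (28.441,112.782) → (22.499,120.957) → (21.020,125.435)

[3] `<circle>` circle, #ff0000→cut S945 F1681: (42.407,89.093) → (40.419,93.893) → (35.619,95.881) → (30.819,93.893) → (28.831,89.093) → (30.819,84.293) → (35.619,82.305) → (40.419,84.293) → (42.407,89.093) (closed)

G21
G90
G00 X30.094 Y85.957
M3 S272
G1 X29.745 Y80.046 F3086
G1 X28.738 Y73.525
G1 X27.074 Y66.395
G1 X24.753 Y58.655
M5
G00 X22.464 Y94.490
M3 S272
G1 X31.033 Y103.197 F3086
G1 X28.441 Y112.782
G1 X22.499 Y120.957
G1 X21.020 Y125.435
M5
G00 X42.407 Y89.093
M3 S945
G1 X40.419 Y93.893 F1681
G1 X35.619 Y95.881
G1 X30.819 Y93.893
G1 X28.831 Y89.093
G1 X30.819 Y84.293
G1 X35.619 Y82.305
G1 X40.419 Y84.293
G1 X42.407 Y89.093
M5
G00 X0.000 Y0.000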